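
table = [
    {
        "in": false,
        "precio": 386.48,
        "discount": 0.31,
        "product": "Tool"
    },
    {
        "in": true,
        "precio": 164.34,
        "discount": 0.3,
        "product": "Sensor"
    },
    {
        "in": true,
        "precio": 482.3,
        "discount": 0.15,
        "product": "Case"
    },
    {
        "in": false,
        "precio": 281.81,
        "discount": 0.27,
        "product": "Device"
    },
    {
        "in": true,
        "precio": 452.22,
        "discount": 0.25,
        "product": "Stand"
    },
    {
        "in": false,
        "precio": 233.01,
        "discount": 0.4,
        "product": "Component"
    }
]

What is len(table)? 6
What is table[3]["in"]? False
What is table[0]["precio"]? 386.48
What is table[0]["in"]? False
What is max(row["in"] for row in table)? True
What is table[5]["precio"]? 233.01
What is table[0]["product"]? "Tool"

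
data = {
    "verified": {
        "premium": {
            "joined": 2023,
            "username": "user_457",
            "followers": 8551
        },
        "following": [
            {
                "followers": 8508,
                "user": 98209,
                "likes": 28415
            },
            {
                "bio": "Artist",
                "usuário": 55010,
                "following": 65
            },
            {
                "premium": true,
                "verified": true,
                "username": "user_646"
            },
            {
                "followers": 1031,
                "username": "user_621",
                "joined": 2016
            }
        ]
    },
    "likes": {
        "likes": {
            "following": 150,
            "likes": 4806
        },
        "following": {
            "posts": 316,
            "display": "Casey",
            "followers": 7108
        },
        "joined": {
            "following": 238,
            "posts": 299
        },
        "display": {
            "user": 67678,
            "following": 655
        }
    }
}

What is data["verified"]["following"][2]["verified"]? True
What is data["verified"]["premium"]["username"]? "user_457"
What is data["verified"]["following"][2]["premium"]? True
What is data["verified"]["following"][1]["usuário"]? 55010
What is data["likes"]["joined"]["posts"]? 299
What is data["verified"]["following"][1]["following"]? 65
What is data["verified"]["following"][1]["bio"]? "Artist"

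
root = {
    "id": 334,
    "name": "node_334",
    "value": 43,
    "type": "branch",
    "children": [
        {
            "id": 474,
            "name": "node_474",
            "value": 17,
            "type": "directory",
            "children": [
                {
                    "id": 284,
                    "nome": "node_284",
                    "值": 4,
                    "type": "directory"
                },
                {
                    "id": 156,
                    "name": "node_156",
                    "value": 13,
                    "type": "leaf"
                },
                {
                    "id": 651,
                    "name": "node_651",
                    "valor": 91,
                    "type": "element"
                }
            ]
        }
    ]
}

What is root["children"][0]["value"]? 17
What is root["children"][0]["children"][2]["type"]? "element"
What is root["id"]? 334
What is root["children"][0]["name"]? "node_474"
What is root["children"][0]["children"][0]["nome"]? "node_284"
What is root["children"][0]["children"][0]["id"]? 284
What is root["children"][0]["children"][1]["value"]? 13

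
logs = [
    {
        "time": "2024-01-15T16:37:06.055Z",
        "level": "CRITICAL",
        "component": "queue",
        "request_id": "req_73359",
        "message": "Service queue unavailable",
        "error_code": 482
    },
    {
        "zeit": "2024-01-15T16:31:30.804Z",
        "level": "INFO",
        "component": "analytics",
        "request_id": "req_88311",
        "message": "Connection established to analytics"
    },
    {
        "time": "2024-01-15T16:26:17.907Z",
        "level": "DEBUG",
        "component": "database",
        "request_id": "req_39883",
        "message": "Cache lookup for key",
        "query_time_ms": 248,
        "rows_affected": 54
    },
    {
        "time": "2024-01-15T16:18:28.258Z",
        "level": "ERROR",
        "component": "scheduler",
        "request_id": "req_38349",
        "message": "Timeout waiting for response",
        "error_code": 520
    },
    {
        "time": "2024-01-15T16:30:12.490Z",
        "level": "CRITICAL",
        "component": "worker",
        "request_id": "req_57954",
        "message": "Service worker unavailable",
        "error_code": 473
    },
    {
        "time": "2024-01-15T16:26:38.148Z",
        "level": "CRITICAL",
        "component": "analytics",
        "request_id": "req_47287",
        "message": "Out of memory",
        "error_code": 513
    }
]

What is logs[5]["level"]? "CRITICAL"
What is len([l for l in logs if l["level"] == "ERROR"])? 1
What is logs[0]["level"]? "CRITICAL"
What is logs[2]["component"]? "database"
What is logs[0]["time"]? "2024-01-15T16:37:06.055Z"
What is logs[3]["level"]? "ERROR"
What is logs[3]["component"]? "scheduler"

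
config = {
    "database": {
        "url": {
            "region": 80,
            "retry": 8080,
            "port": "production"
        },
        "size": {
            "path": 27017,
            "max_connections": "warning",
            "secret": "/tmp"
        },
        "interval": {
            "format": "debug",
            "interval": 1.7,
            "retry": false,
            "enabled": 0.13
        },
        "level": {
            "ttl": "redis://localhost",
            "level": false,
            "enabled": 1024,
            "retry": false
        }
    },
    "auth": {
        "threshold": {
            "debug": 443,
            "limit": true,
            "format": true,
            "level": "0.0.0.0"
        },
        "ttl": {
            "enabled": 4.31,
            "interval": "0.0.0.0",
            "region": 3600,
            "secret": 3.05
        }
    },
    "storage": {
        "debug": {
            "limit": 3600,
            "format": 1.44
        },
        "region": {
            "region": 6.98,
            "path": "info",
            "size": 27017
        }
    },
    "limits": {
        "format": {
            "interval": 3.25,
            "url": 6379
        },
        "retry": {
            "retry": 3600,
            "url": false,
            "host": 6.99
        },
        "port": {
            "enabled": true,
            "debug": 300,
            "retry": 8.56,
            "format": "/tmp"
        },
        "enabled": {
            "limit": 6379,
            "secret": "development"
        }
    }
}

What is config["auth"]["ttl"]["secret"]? 3.05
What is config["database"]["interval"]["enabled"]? 0.13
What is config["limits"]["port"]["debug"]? 300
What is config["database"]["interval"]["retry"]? False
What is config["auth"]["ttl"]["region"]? 3600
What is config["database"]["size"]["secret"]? "/tmp"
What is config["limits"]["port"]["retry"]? 8.56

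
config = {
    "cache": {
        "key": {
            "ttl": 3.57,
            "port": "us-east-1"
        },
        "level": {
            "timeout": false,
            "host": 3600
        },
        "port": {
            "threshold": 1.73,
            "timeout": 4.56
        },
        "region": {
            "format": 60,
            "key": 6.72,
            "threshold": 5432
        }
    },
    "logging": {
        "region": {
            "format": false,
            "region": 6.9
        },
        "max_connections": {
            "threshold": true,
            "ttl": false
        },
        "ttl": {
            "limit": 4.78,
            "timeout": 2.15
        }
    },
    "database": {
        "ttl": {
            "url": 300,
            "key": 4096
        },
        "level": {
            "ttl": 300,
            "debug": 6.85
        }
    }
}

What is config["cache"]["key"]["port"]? "us-east-1"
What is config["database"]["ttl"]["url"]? 300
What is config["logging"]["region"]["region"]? 6.9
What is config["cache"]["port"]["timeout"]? 4.56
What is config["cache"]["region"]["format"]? 60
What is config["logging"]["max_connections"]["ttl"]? False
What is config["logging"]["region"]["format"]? False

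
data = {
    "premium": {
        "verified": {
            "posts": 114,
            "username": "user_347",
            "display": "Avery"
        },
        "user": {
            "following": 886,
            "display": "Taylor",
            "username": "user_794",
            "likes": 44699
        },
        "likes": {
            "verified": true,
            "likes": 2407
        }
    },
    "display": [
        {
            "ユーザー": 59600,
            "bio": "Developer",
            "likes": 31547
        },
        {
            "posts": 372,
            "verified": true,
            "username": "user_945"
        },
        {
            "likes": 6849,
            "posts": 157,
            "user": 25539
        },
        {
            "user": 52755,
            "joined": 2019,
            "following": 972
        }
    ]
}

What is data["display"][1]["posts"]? 372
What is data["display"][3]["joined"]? 2019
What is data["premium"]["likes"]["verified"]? True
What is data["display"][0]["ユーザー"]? 59600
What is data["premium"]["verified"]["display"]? "Avery"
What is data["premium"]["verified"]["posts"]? 114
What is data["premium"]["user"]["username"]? "user_794"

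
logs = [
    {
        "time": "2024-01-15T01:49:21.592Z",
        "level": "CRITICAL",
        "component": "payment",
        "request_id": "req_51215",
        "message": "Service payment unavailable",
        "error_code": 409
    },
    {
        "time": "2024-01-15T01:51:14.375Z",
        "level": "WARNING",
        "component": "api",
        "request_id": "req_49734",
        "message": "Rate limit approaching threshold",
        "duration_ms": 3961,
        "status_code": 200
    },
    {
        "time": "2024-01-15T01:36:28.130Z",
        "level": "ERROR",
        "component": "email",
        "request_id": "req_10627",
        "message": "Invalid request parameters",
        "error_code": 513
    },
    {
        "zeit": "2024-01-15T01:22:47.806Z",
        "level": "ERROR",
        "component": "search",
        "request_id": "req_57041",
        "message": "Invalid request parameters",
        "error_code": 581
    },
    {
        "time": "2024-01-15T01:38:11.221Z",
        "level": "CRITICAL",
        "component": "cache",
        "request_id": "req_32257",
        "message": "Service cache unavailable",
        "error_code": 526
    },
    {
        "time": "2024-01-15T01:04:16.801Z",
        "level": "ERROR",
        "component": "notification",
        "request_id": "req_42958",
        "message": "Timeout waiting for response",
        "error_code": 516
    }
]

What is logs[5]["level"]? "ERROR"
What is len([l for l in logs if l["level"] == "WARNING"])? 1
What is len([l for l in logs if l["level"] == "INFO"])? 0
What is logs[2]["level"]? "ERROR"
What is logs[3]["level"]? "ERROR"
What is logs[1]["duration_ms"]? 3961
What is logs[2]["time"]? "2024-01-15T01:36:28.130Z"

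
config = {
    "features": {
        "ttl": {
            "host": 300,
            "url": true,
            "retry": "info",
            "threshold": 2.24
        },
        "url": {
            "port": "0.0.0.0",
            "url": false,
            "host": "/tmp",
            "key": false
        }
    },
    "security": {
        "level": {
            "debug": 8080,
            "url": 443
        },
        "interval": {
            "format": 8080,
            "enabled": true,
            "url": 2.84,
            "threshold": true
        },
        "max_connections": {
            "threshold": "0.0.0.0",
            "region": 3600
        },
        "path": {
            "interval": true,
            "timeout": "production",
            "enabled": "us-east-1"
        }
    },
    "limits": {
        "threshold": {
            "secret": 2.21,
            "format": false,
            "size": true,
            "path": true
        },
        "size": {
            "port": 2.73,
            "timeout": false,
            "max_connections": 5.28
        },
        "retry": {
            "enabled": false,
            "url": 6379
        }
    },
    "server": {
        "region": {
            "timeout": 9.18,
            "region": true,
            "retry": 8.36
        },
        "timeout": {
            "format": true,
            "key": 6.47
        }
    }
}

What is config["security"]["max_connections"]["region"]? 3600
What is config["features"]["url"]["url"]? False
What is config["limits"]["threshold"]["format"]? False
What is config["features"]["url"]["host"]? "/tmp"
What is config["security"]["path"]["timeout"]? "production"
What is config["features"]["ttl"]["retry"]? "info"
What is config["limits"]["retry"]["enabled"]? False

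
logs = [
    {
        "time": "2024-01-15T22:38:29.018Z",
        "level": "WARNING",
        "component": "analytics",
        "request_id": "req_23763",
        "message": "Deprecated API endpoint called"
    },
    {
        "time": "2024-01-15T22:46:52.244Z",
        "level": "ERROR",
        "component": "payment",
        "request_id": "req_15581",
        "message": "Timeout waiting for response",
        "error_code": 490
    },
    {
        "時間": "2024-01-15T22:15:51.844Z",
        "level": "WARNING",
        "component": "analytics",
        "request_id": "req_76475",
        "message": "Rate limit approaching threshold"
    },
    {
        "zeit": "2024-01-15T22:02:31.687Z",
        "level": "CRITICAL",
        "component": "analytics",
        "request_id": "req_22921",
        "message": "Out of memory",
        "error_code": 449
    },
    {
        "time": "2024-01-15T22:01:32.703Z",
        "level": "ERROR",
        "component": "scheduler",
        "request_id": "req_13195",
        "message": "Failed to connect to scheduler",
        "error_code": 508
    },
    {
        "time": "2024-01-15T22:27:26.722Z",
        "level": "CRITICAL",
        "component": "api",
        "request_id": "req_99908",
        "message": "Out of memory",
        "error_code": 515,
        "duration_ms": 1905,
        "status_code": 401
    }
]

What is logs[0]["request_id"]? "req_23763"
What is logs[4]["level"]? "ERROR"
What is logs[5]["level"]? "CRITICAL"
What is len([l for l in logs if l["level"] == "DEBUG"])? 0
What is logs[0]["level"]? "WARNING"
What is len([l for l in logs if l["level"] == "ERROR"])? 2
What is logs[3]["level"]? "CRITICAL"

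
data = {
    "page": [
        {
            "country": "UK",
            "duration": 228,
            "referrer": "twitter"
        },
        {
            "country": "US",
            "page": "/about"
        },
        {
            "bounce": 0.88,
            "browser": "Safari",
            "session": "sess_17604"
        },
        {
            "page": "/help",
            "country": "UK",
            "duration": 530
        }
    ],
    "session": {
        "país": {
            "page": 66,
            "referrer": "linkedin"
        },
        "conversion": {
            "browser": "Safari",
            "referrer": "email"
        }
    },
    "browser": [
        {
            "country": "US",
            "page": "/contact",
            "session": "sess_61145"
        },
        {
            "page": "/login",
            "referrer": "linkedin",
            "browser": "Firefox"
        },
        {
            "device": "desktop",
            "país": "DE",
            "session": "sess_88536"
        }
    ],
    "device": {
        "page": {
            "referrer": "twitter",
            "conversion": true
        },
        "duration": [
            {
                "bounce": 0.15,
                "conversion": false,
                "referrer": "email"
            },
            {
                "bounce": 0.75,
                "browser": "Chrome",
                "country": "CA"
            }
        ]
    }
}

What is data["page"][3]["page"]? "/help"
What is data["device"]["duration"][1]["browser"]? "Chrome"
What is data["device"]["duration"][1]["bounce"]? 0.75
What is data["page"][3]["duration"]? 530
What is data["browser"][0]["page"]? "/contact"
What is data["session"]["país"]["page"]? 66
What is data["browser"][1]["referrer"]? "linkedin"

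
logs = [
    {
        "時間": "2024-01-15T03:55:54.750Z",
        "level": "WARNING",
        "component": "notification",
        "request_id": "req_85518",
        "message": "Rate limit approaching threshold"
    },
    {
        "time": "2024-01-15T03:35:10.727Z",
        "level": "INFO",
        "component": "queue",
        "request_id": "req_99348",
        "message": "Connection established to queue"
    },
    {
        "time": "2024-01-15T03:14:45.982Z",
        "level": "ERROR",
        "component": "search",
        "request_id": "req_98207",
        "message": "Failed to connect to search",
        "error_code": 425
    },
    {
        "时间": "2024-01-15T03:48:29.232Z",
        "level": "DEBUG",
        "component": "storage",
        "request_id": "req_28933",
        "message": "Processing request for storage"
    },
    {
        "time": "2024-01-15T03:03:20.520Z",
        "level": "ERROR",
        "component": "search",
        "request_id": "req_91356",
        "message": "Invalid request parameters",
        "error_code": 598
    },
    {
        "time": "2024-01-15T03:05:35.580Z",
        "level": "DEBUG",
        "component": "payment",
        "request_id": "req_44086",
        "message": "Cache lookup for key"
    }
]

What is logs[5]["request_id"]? "req_44086"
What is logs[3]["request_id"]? "req_28933"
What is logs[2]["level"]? "ERROR"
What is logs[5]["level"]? "DEBUG"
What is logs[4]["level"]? "ERROR"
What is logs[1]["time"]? "2024-01-15T03:35:10.727Z"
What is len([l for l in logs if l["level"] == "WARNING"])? 1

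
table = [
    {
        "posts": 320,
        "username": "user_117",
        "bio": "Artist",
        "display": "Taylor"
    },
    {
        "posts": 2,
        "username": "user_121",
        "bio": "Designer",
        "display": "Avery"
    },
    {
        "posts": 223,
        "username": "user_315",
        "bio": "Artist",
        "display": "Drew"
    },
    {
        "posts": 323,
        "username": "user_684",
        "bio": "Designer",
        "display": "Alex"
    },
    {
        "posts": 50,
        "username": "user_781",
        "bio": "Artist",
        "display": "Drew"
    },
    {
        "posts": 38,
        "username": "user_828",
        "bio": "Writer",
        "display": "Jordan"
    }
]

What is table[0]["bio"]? "Artist"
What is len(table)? 6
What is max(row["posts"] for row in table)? 323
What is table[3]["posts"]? 323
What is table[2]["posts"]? 223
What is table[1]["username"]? "user_121"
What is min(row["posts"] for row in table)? 2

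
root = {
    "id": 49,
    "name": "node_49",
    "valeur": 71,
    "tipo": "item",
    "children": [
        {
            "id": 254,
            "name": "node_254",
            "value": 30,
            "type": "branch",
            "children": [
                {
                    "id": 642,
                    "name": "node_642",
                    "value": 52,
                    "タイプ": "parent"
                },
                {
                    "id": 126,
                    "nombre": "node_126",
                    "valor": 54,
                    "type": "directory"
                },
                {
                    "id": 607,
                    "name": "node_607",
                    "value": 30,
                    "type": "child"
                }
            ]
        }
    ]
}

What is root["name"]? "node_49"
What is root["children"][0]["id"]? 254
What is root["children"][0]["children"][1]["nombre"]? "node_126"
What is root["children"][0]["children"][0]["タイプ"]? "parent"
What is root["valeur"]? 71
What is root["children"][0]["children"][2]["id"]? 607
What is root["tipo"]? "item"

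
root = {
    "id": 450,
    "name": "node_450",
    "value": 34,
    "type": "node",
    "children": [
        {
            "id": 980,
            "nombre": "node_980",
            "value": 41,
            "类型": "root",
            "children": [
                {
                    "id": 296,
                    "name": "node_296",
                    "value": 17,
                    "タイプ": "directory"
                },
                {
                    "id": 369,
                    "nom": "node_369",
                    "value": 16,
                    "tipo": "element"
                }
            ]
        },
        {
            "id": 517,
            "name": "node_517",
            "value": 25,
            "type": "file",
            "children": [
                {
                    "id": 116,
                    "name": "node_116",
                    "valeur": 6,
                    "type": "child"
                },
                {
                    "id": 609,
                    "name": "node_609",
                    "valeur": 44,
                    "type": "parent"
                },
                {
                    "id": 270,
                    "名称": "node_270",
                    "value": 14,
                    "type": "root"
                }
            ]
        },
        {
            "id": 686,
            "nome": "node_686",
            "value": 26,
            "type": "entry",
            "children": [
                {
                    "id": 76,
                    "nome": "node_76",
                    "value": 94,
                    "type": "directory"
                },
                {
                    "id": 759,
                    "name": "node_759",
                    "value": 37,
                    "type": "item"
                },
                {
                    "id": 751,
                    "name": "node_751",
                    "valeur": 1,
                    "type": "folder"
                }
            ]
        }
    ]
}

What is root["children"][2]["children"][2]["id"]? 751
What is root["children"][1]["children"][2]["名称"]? "node_270"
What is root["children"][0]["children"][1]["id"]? 369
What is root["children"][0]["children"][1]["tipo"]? "element"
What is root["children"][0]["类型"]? "root"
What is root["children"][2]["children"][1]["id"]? 759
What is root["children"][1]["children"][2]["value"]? 14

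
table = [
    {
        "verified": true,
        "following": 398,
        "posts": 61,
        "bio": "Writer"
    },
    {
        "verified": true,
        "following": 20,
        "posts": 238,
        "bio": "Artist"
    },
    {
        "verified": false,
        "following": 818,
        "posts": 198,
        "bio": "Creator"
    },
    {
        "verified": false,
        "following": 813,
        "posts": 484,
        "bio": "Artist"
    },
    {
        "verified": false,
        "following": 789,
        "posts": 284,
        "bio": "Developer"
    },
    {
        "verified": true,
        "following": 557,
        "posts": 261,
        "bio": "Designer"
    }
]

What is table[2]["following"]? 818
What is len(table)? 6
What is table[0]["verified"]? True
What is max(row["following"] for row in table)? 818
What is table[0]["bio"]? "Writer"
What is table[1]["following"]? 20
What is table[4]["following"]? 789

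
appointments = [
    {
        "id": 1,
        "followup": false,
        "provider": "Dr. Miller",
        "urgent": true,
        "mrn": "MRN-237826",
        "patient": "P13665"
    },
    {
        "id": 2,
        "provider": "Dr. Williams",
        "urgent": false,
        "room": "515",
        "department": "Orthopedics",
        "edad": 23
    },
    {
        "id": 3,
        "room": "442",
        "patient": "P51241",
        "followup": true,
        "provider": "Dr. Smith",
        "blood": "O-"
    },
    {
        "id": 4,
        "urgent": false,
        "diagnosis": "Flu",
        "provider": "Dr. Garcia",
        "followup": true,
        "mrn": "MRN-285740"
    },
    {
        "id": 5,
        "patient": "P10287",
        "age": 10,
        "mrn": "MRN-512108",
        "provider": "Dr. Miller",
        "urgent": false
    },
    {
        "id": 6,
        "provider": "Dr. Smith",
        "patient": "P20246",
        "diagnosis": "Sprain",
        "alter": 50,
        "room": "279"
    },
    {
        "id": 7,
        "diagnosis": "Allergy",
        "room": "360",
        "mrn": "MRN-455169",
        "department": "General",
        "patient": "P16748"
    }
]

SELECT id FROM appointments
[1, 2, 3, 4, 5, 6, 7]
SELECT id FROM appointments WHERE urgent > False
[1]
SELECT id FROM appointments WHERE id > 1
[2, 3, 4, 5, 6, 7]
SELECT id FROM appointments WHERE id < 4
[1, 2, 3]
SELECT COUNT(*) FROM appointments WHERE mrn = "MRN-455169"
1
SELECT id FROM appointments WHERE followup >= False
[1, 3, 4]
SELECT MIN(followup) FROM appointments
False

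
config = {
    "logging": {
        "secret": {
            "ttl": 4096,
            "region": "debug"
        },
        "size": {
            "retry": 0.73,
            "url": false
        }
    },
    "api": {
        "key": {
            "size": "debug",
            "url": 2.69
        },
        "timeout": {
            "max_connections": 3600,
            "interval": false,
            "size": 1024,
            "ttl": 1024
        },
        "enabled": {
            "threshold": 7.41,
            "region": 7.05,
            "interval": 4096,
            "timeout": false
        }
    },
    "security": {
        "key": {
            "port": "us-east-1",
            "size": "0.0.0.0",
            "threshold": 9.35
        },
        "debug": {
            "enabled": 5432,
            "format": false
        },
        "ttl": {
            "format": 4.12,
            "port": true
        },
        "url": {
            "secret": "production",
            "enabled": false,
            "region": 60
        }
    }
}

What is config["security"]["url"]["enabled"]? False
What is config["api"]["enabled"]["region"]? 7.05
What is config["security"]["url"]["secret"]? "production"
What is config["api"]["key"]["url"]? 2.69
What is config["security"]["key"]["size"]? "0.0.0.0"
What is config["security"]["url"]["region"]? 60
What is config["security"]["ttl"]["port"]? True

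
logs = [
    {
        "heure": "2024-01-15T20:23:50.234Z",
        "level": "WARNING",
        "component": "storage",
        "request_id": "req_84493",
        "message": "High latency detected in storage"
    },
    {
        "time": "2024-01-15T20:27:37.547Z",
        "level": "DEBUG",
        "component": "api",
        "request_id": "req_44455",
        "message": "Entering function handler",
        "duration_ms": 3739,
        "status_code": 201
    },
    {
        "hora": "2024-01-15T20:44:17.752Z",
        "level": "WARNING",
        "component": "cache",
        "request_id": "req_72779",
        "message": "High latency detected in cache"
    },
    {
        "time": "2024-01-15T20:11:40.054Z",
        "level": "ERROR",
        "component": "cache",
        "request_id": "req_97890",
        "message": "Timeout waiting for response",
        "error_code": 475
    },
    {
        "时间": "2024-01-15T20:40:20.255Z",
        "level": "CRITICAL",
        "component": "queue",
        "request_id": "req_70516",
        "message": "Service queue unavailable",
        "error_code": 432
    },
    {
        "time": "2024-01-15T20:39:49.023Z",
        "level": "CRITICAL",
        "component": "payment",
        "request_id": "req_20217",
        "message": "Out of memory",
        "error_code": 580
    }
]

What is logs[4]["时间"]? "2024-01-15T20:40:20.255Z"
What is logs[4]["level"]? "CRITICAL"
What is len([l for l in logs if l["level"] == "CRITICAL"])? 2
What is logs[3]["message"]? "Timeout waiting for response"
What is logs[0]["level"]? "WARNING"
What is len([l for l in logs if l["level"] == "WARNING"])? 2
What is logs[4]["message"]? "Service queue unavailable"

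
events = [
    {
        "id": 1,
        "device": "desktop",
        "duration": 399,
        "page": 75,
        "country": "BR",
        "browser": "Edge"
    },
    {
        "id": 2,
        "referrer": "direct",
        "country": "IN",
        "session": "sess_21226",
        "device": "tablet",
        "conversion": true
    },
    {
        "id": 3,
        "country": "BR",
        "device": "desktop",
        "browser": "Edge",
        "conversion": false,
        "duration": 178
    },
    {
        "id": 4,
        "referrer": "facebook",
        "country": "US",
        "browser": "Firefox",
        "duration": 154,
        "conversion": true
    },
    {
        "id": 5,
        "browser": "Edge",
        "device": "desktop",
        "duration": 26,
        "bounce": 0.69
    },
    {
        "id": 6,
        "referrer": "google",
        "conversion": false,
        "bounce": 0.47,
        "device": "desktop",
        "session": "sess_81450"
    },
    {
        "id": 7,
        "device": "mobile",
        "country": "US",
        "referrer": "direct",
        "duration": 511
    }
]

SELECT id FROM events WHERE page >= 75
[1]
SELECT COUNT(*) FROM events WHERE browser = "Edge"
3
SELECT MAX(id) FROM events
7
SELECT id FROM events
[1, 2, 3, 4, 5, 6, 7]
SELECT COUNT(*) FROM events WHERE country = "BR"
2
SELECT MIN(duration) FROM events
26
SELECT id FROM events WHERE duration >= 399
[1, 7]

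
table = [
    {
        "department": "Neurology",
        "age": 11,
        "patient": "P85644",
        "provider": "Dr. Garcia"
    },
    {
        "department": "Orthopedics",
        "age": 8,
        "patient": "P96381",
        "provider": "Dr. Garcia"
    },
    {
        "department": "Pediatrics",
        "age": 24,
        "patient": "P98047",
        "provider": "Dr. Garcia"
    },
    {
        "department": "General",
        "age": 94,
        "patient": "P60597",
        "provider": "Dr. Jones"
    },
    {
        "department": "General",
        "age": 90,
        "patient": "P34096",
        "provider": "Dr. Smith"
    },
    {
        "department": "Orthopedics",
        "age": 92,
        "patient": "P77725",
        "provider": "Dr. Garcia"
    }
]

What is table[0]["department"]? "Neurology"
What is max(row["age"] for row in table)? 94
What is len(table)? 6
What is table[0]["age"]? 11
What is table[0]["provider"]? "Dr. Garcia"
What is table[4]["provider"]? "Dr. Smith"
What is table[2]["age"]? 24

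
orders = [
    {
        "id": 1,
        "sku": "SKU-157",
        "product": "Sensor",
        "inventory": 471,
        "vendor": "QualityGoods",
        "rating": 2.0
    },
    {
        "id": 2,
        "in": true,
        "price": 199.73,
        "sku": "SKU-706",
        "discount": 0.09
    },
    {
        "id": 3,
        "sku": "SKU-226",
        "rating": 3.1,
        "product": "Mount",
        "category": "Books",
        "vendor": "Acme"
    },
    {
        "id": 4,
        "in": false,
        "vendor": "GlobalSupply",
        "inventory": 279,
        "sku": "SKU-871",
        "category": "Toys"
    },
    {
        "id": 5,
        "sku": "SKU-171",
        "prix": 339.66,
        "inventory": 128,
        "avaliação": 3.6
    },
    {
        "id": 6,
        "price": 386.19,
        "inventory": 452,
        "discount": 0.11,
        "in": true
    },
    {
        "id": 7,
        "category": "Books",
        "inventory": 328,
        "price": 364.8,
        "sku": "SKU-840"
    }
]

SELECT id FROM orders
[1, 2, 3, 4, 5, 6, 7]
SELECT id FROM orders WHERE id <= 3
[1, 2, 3]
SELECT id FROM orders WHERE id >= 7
[7]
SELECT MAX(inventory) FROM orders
471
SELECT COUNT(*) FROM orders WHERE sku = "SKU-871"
1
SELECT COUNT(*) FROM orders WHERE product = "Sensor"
1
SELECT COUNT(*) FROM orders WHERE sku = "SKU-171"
1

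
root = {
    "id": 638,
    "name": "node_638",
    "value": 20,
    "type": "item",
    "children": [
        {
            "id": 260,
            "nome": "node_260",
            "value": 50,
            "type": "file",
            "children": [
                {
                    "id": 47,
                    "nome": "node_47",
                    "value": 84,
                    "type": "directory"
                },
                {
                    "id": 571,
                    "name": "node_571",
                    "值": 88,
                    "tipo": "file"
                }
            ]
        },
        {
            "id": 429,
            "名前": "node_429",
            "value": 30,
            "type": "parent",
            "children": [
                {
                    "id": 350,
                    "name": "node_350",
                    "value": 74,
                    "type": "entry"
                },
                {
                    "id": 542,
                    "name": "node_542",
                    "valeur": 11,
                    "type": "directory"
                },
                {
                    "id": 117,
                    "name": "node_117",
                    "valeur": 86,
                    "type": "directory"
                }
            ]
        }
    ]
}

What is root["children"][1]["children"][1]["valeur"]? 11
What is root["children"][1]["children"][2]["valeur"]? 86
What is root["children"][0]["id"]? 260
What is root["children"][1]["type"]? "parent"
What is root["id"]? 638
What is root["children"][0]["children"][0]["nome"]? "node_47"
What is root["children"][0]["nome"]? "node_260"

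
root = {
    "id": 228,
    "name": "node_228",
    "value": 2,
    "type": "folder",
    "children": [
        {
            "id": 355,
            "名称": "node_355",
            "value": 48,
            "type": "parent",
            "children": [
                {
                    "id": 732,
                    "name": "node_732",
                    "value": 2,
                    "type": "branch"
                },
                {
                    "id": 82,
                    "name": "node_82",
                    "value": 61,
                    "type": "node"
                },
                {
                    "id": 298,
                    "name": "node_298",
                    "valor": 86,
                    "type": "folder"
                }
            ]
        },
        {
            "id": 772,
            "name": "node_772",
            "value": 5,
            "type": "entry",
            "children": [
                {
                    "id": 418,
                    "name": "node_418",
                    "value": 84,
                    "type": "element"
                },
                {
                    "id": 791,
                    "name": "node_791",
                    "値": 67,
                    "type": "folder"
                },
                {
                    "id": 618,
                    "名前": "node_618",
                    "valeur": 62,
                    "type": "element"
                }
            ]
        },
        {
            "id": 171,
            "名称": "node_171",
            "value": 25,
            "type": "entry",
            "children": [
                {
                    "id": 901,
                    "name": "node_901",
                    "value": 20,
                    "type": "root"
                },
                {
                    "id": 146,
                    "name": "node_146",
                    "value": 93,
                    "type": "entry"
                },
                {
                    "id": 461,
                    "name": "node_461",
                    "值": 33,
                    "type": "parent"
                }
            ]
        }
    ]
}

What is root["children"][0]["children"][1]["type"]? "node"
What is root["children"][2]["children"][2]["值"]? 33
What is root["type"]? "folder"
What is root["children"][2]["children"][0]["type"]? "root"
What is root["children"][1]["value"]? 5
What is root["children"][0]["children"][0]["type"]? "branch"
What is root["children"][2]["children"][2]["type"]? "parent"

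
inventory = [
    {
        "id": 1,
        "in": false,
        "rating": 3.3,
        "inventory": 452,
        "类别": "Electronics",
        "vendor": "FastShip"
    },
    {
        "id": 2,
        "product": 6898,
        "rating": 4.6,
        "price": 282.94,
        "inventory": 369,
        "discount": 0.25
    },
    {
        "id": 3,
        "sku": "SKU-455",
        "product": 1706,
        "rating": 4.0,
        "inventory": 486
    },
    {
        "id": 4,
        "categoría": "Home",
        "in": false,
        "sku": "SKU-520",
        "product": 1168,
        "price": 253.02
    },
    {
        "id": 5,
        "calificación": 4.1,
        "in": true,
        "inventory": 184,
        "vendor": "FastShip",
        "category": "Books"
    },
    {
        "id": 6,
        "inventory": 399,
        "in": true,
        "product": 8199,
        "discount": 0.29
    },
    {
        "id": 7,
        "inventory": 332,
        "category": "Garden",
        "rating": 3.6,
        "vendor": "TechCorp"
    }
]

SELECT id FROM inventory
[1, 2, 3, 4, 5, 6, 7]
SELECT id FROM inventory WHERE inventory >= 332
[1, 2, 3, 6, 7]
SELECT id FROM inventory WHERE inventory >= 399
[1, 3, 6]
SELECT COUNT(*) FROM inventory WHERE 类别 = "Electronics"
1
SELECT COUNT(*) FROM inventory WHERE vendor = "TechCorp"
1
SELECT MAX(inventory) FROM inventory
486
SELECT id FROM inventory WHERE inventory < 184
[]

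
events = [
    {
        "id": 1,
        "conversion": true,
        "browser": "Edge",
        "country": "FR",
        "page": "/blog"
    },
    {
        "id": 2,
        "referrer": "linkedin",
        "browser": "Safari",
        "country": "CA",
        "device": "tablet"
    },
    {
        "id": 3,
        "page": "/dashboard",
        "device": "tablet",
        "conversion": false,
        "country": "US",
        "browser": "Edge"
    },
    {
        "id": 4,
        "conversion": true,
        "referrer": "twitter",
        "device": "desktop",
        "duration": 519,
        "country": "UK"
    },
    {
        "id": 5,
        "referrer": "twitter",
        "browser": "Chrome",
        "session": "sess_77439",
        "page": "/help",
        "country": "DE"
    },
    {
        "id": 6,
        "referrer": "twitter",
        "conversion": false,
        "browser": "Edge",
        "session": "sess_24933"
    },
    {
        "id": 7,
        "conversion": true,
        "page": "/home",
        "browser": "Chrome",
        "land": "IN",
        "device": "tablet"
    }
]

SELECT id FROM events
[1, 2, 3, 4, 5, 6, 7]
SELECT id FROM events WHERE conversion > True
[]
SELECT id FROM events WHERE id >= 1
[1, 2, 3, 4, 5, 6, 7]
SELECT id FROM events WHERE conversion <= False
[3, 6]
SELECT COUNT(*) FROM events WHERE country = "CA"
1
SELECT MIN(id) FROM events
1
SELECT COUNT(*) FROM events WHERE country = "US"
1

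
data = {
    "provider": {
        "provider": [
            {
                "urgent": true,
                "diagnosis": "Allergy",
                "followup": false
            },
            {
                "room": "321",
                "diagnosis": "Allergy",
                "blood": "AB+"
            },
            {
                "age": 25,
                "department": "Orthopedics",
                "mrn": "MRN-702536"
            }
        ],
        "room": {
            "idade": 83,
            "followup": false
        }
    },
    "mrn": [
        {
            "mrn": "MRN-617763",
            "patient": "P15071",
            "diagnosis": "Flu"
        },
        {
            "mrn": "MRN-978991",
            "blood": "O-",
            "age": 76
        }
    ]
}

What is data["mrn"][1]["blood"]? "O-"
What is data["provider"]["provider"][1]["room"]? "321"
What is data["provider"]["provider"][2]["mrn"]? "MRN-702536"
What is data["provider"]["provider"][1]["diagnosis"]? "Allergy"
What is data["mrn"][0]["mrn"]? "MRN-617763"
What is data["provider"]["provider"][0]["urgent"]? True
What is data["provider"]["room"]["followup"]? False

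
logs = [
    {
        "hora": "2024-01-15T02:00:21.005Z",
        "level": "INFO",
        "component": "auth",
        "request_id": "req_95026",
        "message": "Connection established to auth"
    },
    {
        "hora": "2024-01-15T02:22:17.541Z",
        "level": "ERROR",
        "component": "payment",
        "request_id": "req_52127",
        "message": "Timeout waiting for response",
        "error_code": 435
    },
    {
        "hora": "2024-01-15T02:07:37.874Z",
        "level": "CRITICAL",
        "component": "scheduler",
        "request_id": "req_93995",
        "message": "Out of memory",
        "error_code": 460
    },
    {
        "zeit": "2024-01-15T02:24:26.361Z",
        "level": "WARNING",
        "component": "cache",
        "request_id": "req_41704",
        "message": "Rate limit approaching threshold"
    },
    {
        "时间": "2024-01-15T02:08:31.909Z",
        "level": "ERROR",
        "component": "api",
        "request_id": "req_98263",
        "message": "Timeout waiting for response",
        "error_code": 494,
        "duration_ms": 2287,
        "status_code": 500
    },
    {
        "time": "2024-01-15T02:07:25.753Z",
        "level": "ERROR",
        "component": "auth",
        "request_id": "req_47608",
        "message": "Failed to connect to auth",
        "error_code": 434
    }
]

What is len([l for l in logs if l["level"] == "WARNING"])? 1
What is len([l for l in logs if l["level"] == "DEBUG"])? 0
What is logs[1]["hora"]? "2024-01-15T02:22:17.541Z"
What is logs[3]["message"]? "Rate limit approaching threshold"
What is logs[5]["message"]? "Failed to connect to auth"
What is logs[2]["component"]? "scheduler"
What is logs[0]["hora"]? "2024-01-15T02:00:21.005Z"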